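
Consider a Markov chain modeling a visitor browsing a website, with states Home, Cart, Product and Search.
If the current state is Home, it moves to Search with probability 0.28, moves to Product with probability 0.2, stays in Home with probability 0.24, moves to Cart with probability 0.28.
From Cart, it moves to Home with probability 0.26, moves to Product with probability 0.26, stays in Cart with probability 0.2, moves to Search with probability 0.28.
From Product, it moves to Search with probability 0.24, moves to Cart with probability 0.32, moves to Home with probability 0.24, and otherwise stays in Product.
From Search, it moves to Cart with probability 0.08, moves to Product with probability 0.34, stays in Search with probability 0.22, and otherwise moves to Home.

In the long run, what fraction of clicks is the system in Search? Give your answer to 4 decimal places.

Let the stationary distribution be π with π = πP and π_1 + π_2 + π_3 + π_4 = 1.
π_1 = 0.24·π_1 + 0.26·π_2 + 0.24·π_3 + 0.36·π_4
π_2 = 0.28·π_1 + 0.2·π_2 + 0.32·π_3 + 0.08·π_4
π_3 = 0.2·π_1 + 0.26·π_2 + 0.2·π_3 + 0.34·π_4
Solving with the normalization constraint gives π = (0.2750, 0.2213, 0.2489, 0.2548).
So the stationary probability of Search is 0.2548.

0.2548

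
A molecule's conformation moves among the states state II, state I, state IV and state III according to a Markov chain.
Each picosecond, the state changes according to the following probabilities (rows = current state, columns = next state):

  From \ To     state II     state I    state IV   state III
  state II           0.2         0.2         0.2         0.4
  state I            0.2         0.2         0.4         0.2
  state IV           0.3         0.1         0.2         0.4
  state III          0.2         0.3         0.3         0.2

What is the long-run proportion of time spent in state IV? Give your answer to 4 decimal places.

0.2705

Let the stationary distribution be π with π = πP and π_1 + π_2 + π_3 + π_4 = 1.
π_1 = 0.2·π_1 + 0.2·π_2 + 0.3·π_3 + 0.2·π_4
π_2 = 0.2·π_1 + 0.2·π_2 + 0.1·π_3 + 0.3·π_4
π_3 = 0.2·π_1 + 0.4·π_2 + 0.2·π_3 + 0.3·π_4
Solving with the normalization constraint gives π = (0.2271, 0.2029, 0.2705, 0.2995).
So the stationary probability of state IV is 0.2705.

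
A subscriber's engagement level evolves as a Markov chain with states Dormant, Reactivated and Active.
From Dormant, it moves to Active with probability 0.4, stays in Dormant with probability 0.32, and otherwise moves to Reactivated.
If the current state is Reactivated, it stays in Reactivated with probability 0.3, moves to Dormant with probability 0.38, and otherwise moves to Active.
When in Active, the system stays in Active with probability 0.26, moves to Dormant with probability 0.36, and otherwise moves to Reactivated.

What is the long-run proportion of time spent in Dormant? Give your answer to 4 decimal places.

0.3523

Let the stationary distribution be π with π = πP and π_1 + π_2 + π_3 = 1.
π_1 = 0.32·π_1 + 0.38·π_2 + 0.36·π_3
π_2 = 0.28·π_1 + 0.3·π_2 + 0.38·π_3
Solving with the normalization constraint gives π = (0.3523, 0.3192, 0.3285).
So the stationary probability of Dormant is 0.3523.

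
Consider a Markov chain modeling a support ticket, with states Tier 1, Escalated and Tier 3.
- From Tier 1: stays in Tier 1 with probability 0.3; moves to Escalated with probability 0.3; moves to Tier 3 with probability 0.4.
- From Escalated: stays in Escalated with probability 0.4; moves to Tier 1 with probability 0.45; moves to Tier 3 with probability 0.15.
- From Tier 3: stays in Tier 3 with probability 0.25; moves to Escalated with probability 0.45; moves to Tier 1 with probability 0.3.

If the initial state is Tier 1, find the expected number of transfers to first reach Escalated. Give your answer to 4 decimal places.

2.8395

Let t(s) be the expected number of transfers to first reach Escalated from state s, with t(Escalated) = 0. Conditioning on the first transfer:
t(Tier 1) = 1 + 0.3·t(Tier 1) + 0.4·t(Tier 3)
t(Tier 3) = 1 + 0.3·t(Tier 1) + 0.25·t(Tier 3)
Solving: t(Tier 1) = 2.8395, t(Tier 3) = 2.4691.
Expected transfers from Tier 1 to Escalated: 2.8395.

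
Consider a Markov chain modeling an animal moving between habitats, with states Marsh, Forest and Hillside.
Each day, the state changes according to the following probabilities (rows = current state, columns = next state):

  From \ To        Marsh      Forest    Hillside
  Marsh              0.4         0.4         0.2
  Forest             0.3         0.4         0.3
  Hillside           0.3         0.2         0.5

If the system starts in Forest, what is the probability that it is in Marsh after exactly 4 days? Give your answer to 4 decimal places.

0.3333

Propagate the distribution vector 4 days from Forest.
After 0 days: (0.0000, 1.0000, 0.0000)
After 1 day: (0.3000, 0.4000, 0.3000)
After 2 days: (0.3300, 0.3400, 0.3300)
After 3 days: (0.3330, 0.3340, 0.3330)
After 4 days: (0.3333, 0.3334, 0.3333)
P(in Marsh after 4 days) = 0.3333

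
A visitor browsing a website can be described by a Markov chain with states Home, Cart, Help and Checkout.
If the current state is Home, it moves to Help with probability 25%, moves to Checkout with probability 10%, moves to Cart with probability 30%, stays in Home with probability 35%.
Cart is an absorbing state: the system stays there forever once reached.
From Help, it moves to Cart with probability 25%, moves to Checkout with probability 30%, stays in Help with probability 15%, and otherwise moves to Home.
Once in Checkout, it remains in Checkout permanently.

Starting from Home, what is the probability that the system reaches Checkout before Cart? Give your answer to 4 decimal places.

Let h(s) be the probability of absorption at Checkout starting from transient state s. Then h(Checkout) = 1 and h(Cart) = 0. By first-step analysis:
h(Home) = 0.35·h(Home) + 0.3·0 + 0.25·h(Help) + 0.1·1
h(Help) = 0.3·h(Home) + 0.25·0 + 0.15·h(Help) + 0.3·1
Solving: h(Home) = 0.3351, h(Help) = 0.4712.
Starting from Home, the probability is 0.3351.

0.3351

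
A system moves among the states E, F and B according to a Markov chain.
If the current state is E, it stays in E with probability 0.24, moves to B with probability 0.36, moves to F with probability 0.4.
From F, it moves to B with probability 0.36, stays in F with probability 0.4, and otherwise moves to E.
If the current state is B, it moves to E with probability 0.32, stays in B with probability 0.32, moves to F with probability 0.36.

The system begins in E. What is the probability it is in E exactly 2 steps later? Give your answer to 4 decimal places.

0.2688

Sum over the intermediate state after 1 step:
P = P(E→E)·P(E→E) + P(E→F)·P(F→E) + P(E→B)·P(B→E)
  = 0.24×0.24 + 0.4×0.24 + 0.36×0.32
  = 0.0576 + 0.0960 + 0.1152 = 0.2688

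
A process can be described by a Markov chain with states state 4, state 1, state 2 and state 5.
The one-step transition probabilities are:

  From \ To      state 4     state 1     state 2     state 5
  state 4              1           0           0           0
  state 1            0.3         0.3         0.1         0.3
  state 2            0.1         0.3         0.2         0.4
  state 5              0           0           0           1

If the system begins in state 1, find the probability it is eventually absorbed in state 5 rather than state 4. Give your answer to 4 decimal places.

Let h(s) be the probability of absorption at state 5 starting from transient state s. Then h(state 5) = 1 and h(state 4) = 0. By first-step analysis:
h(state 1) = 0.3·0 + 0.3·h(state 1) + 0.1·h(state 2) + 0.3·1
h(state 2) = 0.1·0 + 0.3·h(state 1) + 0.2·h(state 2) + 0.4·1
Solving: h(state 1) = 0.5283, h(state 2) = 0.6981.
Starting from state 1, the probability is 0.5283.

0.5283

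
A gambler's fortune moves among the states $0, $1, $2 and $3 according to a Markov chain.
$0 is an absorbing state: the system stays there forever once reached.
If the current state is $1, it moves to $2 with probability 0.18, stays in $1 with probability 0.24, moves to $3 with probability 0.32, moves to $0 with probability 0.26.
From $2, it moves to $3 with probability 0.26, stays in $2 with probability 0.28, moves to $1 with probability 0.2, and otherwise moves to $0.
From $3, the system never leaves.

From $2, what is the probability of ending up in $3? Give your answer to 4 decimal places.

0.5117

Let h(s) be the probability of absorption at $3 starting from transient state s. Then h($3) = 1 and h($0) = 0. By first-step analysis:
h($1) = 0.26·0 + 0.24·h($1) + 0.18·h($2) + 0.32·1
h($2) = 0.26·0 + 0.2·h($1) + 0.28·h($2) + 0.26·1
Solving: h($1) = 0.5423, h($2) = 0.5117.
Starting from $2, the probability is 0.5117.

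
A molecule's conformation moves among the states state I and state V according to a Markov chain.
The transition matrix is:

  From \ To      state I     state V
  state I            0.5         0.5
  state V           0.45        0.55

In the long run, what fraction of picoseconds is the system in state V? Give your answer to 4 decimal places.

0.5263

Let the stationary distribution be π with π = πP and π_1 + π_2 = 1.
π_1 = 0.5·π_1 + 0.45·π_2
Solving with the normalization constraint gives π = (0.4737, 0.5263).
So the stationary probability of state V is 0.5263.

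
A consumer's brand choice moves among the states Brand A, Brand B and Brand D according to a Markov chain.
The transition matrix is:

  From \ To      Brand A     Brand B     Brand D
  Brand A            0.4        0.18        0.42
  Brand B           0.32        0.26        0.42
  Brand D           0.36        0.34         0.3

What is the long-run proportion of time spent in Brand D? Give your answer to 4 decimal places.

0.3750

Let the stationary distribution be π with π = πP and π_1 + π_2 + π_3 = 1.
π_1 = 0.4·π_1 + 0.32·π_2 + 0.36·π_3
π_2 = 0.18·π_1 + 0.26·π_2 + 0.34·π_3
Solving with the normalization constraint gives π = (0.3641, 0.2609, 0.3750).
So the stationary probability of Brand D is 0.3750.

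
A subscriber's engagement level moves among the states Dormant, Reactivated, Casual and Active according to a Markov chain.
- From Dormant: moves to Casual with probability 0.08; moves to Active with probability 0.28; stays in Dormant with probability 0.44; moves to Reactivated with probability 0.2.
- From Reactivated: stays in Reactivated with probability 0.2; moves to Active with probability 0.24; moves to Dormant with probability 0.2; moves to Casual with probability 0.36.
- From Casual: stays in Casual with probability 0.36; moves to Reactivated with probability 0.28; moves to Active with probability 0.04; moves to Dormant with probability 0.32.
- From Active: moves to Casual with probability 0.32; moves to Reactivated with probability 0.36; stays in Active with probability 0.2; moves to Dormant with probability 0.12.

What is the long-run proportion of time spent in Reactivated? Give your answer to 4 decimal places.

0.2521

Let the stationary distribution be π with π = πP and π_1 + π_2 + π_3 + π_4 = 1.
π_1 = 0.44·π_1 + 0.2·π_2 + 0.32·π_3 + 0.12·π_4
π_2 = 0.2·π_1 + 0.2·π_2 + 0.28·π_3 + 0.36·π_4
π_3 = 0.08·π_1 + 0.36·π_2 + 0.36·π_3 + 0.32·π_4
Solving with the normalization constraint gives π = (0.2862, 0.2521, 0.2723, 0.1894).
So the stationary probability of Reactivated is 0.2521.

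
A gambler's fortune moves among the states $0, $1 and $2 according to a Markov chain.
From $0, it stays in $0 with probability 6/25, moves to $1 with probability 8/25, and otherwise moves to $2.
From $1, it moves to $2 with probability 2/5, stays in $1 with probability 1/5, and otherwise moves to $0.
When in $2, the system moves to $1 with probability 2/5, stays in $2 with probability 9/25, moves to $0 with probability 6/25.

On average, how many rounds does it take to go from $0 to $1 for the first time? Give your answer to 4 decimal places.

2.8361

Let t(s) be the expected number of rounds to first reach $1 from state s, with t($1) = 0. Conditioning on the first round:
t($0) = 1 + 0.24·t($0) + 0.44·t($2)
t($2) = 1 + 0.24·t($0) + 0.36·t($2)
Solving: t($0) = 2.8361, t($2) = 2.6261.
Expected rounds from $0 to $1: 2.8361.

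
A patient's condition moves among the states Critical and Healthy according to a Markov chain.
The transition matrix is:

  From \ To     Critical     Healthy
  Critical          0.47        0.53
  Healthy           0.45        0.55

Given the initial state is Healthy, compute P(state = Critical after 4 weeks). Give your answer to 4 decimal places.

0.4592

Propagate the distribution vector 4 weeks from Healthy.
After 0 weeks: (0.0000, 1.0000)
After 1 week: (0.4500, 0.5500)
After 2 weeks: (0.4590, 0.5410)
After 3 weeks: (0.4592, 0.5408)
After 4 weeks: (0.4592, 0.5408)
P(in Critical after 4 weeks) = 0.4592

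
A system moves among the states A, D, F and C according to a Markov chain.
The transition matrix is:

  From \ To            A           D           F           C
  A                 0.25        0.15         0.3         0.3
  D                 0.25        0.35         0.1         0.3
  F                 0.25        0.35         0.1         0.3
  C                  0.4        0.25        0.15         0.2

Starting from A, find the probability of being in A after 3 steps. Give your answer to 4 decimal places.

0.2905

Propagate the distribution vector 3 steps from A.
After 0 steps: (1.0000, 0.0000, 0.0000, 0.0000)
After 1 step: (0.2500, 0.1500, 0.3000, 0.3000)
After 2 steps: (0.2950, 0.2700, 0.1650, 0.2700)
After 3 steps: (0.2905, 0.2640, 0.1725, 0.2730)
P(in A after 3 steps) = 0.2905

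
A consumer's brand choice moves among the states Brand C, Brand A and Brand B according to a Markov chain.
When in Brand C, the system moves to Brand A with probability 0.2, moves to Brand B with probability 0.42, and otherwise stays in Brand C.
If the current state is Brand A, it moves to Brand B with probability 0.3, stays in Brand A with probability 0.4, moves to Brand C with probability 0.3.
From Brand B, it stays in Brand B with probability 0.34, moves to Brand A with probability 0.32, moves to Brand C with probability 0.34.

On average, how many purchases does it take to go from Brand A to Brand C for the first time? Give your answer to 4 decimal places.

Let t(s) be the expected number of purchases to first reach Brand C from state s, with t(Brand C) = 0. Conditioning on the first purchase:
t(Brand A) = 1 + 0.4·t(Brand A) + 0.3·t(Brand B)
t(Brand B) = 1 + 0.32·t(Brand A) + 0.34·t(Brand B)
Solving: t(Brand A) = 3.2000, t(Brand B) = 3.0667.
Expected purchases from Brand A to Brand C: 3.2000.

3.2000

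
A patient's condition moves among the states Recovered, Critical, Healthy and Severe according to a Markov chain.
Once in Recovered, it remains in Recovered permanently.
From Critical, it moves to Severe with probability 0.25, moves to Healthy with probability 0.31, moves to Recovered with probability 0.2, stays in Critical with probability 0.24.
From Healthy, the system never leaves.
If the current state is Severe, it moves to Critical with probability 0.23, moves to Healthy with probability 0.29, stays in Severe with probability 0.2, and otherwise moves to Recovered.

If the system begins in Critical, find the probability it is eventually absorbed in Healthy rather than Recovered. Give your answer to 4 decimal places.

Let h(s) be the probability of absorption at Healthy starting from transient state s. Then h(Healthy) = 1 and h(Recovered) = 0. By first-step analysis:
h(Critical) = 0.2·0 + 0.24·h(Critical) + 0.31·1 + 0.25·h(Severe)
h(Severe) = 0.28·0 + 0.23·h(Critical) + 0.29·1 + 0.2·h(Severe)
Solving: h(Critical) = 0.5822, h(Severe) = 0.5299.
Starting from Critical, the probability is 0.5822.

0.5822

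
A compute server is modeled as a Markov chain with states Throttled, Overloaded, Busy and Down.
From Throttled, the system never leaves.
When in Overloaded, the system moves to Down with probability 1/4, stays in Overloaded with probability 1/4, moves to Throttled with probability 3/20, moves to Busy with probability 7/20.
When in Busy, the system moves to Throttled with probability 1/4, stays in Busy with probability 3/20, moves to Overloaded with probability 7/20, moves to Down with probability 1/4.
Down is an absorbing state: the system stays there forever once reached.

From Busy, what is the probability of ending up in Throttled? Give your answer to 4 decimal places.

Let h(s) be the probability of absorption at Throttled starting from transient state s. Then h(Throttled) = 1 and h(Down) = 0. By first-step analysis:
h(Overloaded) = 0.15·1 + 0.25·h(Overloaded) + 0.35·h(Busy) + 0.25·0
h(Busy) = 0.25·1 + 0.35·h(Overloaded) + 0.15·h(Busy) + 0.25·0
Solving: h(Overloaded) = 0.4175, h(Busy) = 0.4660.
Starting from Busy, the probability is 0.4660.

0.4660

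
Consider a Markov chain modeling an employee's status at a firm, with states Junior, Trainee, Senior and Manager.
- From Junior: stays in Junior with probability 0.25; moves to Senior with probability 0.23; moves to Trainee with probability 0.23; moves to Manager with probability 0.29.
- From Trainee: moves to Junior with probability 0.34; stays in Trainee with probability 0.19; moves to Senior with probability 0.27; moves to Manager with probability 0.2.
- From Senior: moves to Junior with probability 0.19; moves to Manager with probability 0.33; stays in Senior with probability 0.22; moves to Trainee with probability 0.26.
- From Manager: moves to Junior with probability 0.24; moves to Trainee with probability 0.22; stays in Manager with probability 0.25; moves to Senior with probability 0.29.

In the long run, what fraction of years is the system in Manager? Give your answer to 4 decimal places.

0.2690

Let the stationary distribution be π with π = πP and π_1 + π_2 + π_3 + π_4 = 1.
π_1 = 0.25·π_1 + 0.34·π_2 + 0.19·π_3 + 0.24·π_4
π_2 = 0.23·π_1 + 0.19·π_2 + 0.26·π_3 + 0.22·π_4
π_3 = 0.23·π_1 + 0.27·π_2 + 0.22·π_3 + 0.29·π_4
Solving with the normalization constraint gives π = (0.2525, 0.2259, 0.2526, 0.2690).
So the stationary probability of Manager is 0.2690.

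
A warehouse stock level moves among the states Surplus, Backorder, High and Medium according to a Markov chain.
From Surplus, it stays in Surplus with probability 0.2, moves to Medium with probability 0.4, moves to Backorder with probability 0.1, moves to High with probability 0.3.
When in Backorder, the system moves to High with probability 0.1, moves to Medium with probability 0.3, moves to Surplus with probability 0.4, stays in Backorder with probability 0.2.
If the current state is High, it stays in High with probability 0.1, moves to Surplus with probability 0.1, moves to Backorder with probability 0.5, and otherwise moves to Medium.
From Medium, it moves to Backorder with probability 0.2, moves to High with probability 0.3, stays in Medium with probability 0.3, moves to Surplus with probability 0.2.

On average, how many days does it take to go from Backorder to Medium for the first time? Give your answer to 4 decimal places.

3.0361

Let t(s) be the expected number of days to first reach Medium from state s, with t(Medium) = 0. Conditioning on the first day:
t(Surplus) = 1 + 0.2·t(Surplus) + 0.1·t(Backorder) + 0.3·t(High)
t(Backorder) = 1 + 0.4·t(Surplus) + 0.2·t(Backorder) + 0.1·t(High)
t(High) = 1 + 0.1·t(Surplus) + 0.5·t(Backorder) + 0.1·t(High)
Solving: t(Surplus) = 2.7952, t(Backorder) = 3.0361, t(High) = 3.1084.
Expected days from Backorder to Medium: 3.0361.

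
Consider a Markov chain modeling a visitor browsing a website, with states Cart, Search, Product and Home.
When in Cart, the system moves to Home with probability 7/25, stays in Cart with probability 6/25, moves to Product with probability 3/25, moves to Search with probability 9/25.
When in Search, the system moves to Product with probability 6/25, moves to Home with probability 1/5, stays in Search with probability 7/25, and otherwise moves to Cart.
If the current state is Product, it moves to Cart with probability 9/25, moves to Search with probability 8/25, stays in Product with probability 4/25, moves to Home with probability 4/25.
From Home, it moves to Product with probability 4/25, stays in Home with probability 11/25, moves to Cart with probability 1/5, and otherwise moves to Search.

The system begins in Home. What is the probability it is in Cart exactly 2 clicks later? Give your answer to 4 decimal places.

0.2496

Propagate the distribution vector 2 clicks from Home.
After 0 clicks: (0.0000, 0.0000, 0.0000, 1.0000)
After 1 click: (0.2000, 0.2000, 0.1600, 0.4400)
After 2 clicks: (0.2496, 0.2672, 0.1680, 0.3152)
P(in Cart after 2 clicks) = 0.2496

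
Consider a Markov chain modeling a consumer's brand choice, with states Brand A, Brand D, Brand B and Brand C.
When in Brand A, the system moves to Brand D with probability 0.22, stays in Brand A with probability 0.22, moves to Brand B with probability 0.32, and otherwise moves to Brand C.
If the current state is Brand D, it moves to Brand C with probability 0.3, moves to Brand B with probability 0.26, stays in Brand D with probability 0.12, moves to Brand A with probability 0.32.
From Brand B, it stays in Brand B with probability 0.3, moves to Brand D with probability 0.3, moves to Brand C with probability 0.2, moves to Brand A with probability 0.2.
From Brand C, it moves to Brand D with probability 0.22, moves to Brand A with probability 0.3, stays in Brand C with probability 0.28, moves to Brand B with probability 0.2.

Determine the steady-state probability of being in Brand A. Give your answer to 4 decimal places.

0.2567

Let the stationary distribution be π with π = πP and π_1 + π_2 + π_3 + π_4 = 1.
π_1 = 0.22·π_1 + 0.32·π_2 + 0.2·π_3 + 0.3·π_4
π_2 = 0.22·π_1 + 0.12·π_2 + 0.3·π_3 + 0.22·π_4
π_3 = 0.32·π_1 + 0.26·π_2 + 0.3·π_3 + 0.2·π_4
Solving with the normalization constraint gives π = (0.2567, 0.2197, 0.2711, 0.2524).
So the stationary probability of Brand A is 0.2567.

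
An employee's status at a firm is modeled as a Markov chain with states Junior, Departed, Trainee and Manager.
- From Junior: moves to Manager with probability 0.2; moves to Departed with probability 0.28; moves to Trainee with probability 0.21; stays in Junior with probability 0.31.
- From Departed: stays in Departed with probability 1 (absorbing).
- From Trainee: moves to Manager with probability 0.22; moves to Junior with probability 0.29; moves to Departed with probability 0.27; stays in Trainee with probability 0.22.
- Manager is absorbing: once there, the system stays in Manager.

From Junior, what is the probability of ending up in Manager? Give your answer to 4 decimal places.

Let h(s) be the probability of absorption at Manager starting from transient state s. Then h(Manager) = 1 and h(Departed) = 0. By first-step analysis:
h(Junior) = 0.31·h(Junior) + 0.28·0 + 0.21·h(Trainee) + 0.2·1
h(Trainee) = 0.29·h(Junior) + 0.27·0 + 0.22·h(Trainee) + 0.22·1
Solving: h(Junior) = 0.4236, h(Trainee) = 0.4396.
Starting from Junior, the probability is 0.4236.

0.4236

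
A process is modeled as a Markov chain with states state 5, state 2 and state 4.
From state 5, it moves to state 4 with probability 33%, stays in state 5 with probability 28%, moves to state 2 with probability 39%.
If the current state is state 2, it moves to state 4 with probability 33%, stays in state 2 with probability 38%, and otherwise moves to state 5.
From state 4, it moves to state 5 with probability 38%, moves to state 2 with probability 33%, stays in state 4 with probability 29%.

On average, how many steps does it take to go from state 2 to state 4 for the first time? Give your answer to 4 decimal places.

Let t(s) be the expected number of steps to first reach state 4 from state s, with t(state 4) = 0. Conditioning on the first step:
t(state 5) = 1 + 0.28·t(state 5) + 0.39·t(state 2)
t(state 2) = 1 + 0.29·t(state 5) + 0.38·t(state 2)
Solving: t(state 5) = 3.0303, t(state 2) = 3.0303.
Expected steps from state 2 to state 4: 3.0303.

3.0303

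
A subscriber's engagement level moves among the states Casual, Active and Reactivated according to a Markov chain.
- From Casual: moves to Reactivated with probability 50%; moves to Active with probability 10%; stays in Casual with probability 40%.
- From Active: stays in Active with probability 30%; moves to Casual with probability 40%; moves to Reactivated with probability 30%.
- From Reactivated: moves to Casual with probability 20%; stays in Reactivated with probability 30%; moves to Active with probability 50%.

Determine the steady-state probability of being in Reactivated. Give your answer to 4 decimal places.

Let the stationary distribution be π with π = πP and π_1 + π_2 + π_3 = 1.
π_1 = 0.4·π_1 + 0.4·π_2 + 0.2·π_3
π_2 = 0.1·π_1 + 0.3·π_2 + 0.5·π_3
Solving with the normalization constraint gives π = (0.3269, 0.3077, 0.3654).
So the stationary probability of Reactivated is 0.3654.

0.3654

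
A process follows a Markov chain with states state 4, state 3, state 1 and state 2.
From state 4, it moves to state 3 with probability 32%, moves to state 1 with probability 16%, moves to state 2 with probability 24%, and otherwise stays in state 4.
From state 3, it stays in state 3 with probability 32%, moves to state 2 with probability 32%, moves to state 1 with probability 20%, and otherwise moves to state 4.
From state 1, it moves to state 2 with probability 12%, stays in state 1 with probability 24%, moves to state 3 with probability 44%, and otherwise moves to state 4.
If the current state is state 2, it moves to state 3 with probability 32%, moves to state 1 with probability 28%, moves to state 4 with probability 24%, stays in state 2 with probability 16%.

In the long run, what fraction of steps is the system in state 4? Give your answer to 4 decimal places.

Let the stationary distribution be π with π = πP and π_1 + π_2 + π_3 + π_4 = 1.
π_1 = 0.28·π_1 + 0.16·π_2 + 0.2·π_3 + 0.24·π_4
π_2 = 0.32·π_1 + 0.32·π_2 + 0.44·π_3 + 0.32·π_4
π_3 = 0.16·π_1 + 0.2·π_2 + 0.24·π_3 + 0.28·π_4
Solving with the normalization constraint gives π = (0.2121, 0.3462, 0.2181, 0.2236).
So the stationary probability of state 4 is 0.2121.

0.2121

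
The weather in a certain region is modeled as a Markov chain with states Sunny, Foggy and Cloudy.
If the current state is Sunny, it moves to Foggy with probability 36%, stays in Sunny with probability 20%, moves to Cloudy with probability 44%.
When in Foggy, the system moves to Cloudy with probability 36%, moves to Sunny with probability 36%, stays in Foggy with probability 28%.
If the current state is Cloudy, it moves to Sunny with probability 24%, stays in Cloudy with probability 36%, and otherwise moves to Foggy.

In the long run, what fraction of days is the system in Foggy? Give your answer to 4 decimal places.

Let the stationary distribution be π with π = πP and π_1 + π_2 + π_3 = 1.
π_1 = 0.2·π_1 + 0.36·π_2 + 0.24·π_3
π_2 = 0.36·π_1 + 0.28·π_2 + 0.4·π_3
Solving with the normalization constraint gives π = (0.2709, 0.3475, 0.3817).
So the stationary probability of Foggy is 0.3475.

0.3475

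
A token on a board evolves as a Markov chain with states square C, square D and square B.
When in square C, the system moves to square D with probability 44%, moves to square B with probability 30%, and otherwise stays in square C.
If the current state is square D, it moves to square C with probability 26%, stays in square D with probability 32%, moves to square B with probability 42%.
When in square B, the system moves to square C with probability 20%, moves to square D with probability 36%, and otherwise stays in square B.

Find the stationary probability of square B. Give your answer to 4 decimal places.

0.3997

Let the stationary distribution be π with π = πP and π_1 + π_2 + π_3 = 1.
π_1 = 0.26·π_1 + 0.26·π_2 + 0.2·π_3
π_2 = 0.44·π_1 + 0.32·π_2 + 0.36·π_3
Solving with the normalization constraint gives π = (0.2360, 0.3643, 0.3997).
So the stationary probability of square B is 0.3997.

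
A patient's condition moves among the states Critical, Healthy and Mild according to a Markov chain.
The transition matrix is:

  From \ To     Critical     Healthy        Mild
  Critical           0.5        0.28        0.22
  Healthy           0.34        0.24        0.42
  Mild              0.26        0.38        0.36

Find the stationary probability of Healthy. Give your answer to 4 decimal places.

Let the stationary distribution be π with π = πP and π_1 + π_2 + π_3 = 1.
π_1 = 0.5·π_1 + 0.34·π_2 + 0.26·π_3
π_2 = 0.28·π_1 + 0.24·π_2 + 0.38·π_3
Solving with the normalization constraint gives π = (0.3737, 0.3005, 0.3257).
So the stationary probability of Healthy is 0.3005.

0.3005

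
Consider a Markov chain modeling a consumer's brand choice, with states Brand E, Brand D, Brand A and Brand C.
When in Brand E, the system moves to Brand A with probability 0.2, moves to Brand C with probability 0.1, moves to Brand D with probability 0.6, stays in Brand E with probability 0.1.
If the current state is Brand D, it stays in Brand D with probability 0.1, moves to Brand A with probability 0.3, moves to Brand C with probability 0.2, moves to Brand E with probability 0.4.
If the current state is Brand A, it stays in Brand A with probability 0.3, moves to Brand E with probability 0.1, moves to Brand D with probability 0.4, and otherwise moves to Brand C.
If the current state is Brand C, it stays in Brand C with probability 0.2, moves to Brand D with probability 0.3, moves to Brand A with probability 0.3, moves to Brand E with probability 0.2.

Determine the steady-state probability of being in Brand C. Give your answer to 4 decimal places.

0.1784

Let the stationary distribution be π with π = πP and π_1 + π_2 + π_3 + π_4 = 1.
π_1 = 0.1·π_1 + 0.4·π_2 + 0.1·π_3 + 0.2·π_4
π_2 = 0.6·π_1 + 0.1·π_2 + 0.4·π_3 + 0.3·π_4
π_3 = 0.2·π_1 + 0.3·π_2 + 0.3·π_3 + 0.3·π_4
Solving with the normalization constraint gives π = (0.2160, 0.3272, 0.2784, 0.1784).
So the stationary probability of Brand C is 0.1784.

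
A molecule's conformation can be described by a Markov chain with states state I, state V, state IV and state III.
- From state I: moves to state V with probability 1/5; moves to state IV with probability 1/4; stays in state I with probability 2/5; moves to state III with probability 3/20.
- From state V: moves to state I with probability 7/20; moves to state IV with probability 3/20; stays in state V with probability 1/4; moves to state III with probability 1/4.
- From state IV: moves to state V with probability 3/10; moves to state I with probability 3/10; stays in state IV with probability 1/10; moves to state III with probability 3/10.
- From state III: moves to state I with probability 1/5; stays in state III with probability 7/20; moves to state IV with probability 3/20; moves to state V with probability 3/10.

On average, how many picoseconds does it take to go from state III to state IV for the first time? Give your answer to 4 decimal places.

Let t(s) be the expected number of picoseconds to first reach state IV from state s, with t(state IV) = 0. Conditioning on the first picosecond:
t(state I) = 1 + 0.4·t(state I) + 0.2·t(state V) + 0.15·t(state III)
t(state V) = 1 + 0.35·t(state I) + 0.25·t(state V) + 0.25·t(state III)
t(state III) = 1 + 0.2·t(state I) + 0.3·t(state V) + 0.35·t(state III)
Solving: t(state I) = 4.8780, t(state V) = 5.4634, t(state III) = 5.5610.
Expected picoseconds from state III to state IV: 5.5610.

5.5610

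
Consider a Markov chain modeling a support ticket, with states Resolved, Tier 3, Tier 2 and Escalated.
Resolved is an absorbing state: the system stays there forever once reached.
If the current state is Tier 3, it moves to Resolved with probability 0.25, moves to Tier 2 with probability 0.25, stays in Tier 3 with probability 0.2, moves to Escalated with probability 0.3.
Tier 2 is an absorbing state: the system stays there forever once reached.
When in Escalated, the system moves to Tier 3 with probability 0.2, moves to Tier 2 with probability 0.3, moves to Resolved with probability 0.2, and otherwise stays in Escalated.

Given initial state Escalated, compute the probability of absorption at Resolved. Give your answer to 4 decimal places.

Let h(s) be the probability of absorption at Resolved starting from transient state s. Then h(Resolved) = 1 and h(Tier 2) = 0. By first-step analysis:
h(Tier 3) = 0.25·1 + 0.2·h(Tier 3) + 0.25·0 + 0.3·h(Escalated)
h(Escalated) = 0.2·1 + 0.2·h(Tier 3) + 0.3·0 + 0.3·h(Escalated)
Solving: h(Tier 3) = 0.4700, h(Escalated) = 0.4200.
Starting from Escalated, the probability is 0.4200.

0.4200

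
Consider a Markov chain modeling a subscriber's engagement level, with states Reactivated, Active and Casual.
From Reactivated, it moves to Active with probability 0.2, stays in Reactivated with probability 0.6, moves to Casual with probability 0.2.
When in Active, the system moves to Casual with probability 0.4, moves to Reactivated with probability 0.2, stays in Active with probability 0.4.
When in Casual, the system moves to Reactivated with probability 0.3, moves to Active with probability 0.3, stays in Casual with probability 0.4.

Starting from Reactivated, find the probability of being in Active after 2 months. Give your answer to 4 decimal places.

0.2600

Sum over the intermediate state after 1 month:
P = P(Reactivated→Reactivated)·P(Reactivated→Active) + P(Reactivated→Active)·P(Active→Active) + P(Reactivated→Casual)·P(Casual→Active)
  = 0.6×0.2 + 0.2×0.4 + 0.2×0.3
  = 0.1200 + 0.0800 + 0.0600 = 0.2600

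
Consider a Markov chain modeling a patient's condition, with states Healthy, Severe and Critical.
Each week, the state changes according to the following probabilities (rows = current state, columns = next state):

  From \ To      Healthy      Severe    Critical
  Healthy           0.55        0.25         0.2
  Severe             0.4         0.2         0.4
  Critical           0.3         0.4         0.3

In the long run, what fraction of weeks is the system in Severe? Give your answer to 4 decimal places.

Let the stationary distribution be π with π = πP and π_1 + π_2 + π_3 = 1.
π_1 = 0.55·π_1 + 0.4·π_2 + 0.3·π_3
π_2 = 0.25·π_1 + 0.2·π_2 + 0.4·π_3
Solving with the normalization constraint gives π = (0.4372, 0.2787, 0.2842).
So the stationary probability of Severe is 0.2787.

0.2787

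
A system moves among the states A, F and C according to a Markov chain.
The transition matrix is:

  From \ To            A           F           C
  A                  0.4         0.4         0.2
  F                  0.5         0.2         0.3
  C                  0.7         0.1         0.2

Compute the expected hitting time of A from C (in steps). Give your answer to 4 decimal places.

1.4754

Let t(s) be the expected number of steps to first reach A from state s, with t(A) = 0. Conditioning on the first step:
t(F) = 1 + 0.2·t(F) + 0.3·t(C)
t(C) = 1 + 0.1·t(F) + 0.2·t(C)
Solving: t(F) = 1.8033, t(C) = 1.4754.
Expected steps from C to A: 1.4754.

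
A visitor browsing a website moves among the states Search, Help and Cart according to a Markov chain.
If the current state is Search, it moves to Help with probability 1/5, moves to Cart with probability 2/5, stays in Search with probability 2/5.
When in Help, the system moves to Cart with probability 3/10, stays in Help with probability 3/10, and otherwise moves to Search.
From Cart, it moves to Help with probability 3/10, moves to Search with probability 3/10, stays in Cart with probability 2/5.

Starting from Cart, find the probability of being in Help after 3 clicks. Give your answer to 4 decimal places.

Propagate the distribution vector 3 clicks from Cart.
After 0 clicks: (0.0000, 0.0000, 1.0000)
After 1 click: (0.3000, 0.3000, 0.4000)
After 2 clicks: (0.3600, 0.2700, 0.3700)
After 3 clicks: (0.3630, 0.2640, 0.3730)
P(in Help after 3 clicks) = 0.2640

0.2640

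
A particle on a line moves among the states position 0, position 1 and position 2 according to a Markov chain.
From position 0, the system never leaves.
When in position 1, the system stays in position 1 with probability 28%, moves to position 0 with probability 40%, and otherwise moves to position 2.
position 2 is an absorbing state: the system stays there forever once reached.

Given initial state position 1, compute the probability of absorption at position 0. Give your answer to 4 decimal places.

0.5556

Let h(s) be the probability of absorption at position 0 starting from transient state s. Then h(position 0) = 1 and h(position 2) = 0. By first-step analysis:
h(position 1) = 0.4·1 + 0.28·h(position 1) + 0.32·0
Solving: h(position 1) = 0.5556.
Starting from position 1, the probability is 0.5556.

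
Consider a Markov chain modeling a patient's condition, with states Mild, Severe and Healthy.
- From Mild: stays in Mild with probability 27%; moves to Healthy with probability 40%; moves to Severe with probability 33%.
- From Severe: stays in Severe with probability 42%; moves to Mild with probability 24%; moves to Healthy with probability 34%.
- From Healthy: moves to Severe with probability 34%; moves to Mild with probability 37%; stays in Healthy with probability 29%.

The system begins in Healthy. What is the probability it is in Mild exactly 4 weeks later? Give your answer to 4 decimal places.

0.2930

Propagate the distribution vector 4 weeks from Healthy.
After 0 weeks: (0.0000, 0.0000, 1.0000)
After 1 week: (0.3700, 0.3400, 0.2900)
After 2 weeks: (0.2888, 0.3635, 0.3477)
After 3 weeks: (0.2939, 0.3662, 0.3399)
After 4 weeks: (0.2930, 0.3664, 0.3406)
P(in Mild after 4 weeks) = 0.2930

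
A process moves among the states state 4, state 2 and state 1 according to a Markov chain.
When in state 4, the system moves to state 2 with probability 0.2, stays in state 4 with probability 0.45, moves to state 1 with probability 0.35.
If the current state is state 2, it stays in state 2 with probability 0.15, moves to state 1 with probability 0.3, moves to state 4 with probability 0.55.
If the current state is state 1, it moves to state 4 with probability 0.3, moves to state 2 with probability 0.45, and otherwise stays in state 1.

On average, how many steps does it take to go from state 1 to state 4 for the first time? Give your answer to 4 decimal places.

2.5871

Let t(s) be the expected number of steps to first reach state 4 from state s, with t(state 4) = 0. Conditioning on the first step:
t(state 2) = 1 + 0.15·t(state 2) + 0.3·t(state 1)
t(state 1) = 1 + 0.45·t(state 2) + 0.25·t(state 1)
Solving: t(state 2) = 2.0896, t(state 1) = 2.5871.
Expected steps from state 1 to state 4: 2.5871.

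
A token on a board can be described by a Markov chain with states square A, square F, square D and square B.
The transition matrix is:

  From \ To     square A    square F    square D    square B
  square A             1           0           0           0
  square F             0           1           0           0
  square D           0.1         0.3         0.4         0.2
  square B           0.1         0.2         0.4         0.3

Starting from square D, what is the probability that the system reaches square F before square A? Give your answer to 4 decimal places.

0.7353

Let h(s) be the probability of absorption at square F starting from transient state s. Then h(square F) = 1 and h(square A) = 0. By first-step analysis:
h(square D) = 0.1·0 + 0.3·1 + 0.4·h(square D) + 0.2·h(square B)
h(square B) = 0.1·0 + 0.2·1 + 0.4·h(square D) + 0.3·h(square B)
Solving: h(square D) = 0.7353, h(square B) = 0.7059.
Starting from square D, the probability is 0.7353.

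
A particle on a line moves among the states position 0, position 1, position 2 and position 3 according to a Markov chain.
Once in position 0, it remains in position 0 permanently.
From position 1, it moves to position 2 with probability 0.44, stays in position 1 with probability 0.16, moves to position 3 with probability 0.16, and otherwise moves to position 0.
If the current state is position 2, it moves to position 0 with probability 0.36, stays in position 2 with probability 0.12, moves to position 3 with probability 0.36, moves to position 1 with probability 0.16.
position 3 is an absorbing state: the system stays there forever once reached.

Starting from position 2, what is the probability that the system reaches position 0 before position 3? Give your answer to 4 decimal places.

0.5096

Let h(s) be the probability of absorption at position 0 starting from transient state s. Then h(position 0) = 1 and h(position 3) = 0. By first-step analysis:
h(position 1) = 0.24·1 + 0.16·h(position 1) + 0.44·h(position 2) + 0.16·0
h(position 2) = 0.36·1 + 0.16·h(position 1) + 0.12·h(position 2) + 0.36·0
Solving: h(position 1) = 0.5526, h(position 2) = 0.5096.
Starting from position 2, the probability is 0.5096.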